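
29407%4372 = 3175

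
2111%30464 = 2111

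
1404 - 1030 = 374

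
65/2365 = 13/473 = 0.03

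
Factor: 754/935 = 2^1 * 5^( - 1)*11^( - 1 )*13^1*17^( - 1 )*29^1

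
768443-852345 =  - 83902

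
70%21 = 7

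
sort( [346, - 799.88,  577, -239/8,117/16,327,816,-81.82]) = [ - 799.88, - 81.82, - 239/8,117/16,327 , 346, 577,816] 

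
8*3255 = 26040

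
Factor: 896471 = 23^1*38977^1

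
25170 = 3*8390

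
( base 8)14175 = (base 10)6269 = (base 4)1201331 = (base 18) 1165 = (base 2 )1100001111101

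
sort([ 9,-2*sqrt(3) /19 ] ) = [ - 2*sqrt( 3)/19 , 9]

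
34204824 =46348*738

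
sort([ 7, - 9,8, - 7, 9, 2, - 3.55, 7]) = [ -9, - 7, - 3.55,2, 7, 7, 8, 9]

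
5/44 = 5/44 = 0.11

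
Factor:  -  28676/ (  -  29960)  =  67/70 = 2^( - 1) * 5^(  -  1 )*7^( - 1 )*67^1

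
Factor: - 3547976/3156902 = - 1773988/1578451 = -2^2 * 7^(  -  1)*29^1*41^1*373^1*225493^( - 1)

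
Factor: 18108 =2^2*3^2*503^1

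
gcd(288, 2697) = 3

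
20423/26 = 785 + 1/2 = 785.50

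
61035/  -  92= - 664+ 53/92 = -663.42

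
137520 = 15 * 9168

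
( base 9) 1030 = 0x2F4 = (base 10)756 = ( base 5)11011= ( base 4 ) 23310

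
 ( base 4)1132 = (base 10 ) 94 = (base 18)54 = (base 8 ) 136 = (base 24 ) 3M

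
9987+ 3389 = 13376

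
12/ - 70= -1 + 29/35=- 0.17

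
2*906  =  1812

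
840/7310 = 84/731 = 0.11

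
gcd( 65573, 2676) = 1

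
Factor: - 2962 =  - 2^1*1481^1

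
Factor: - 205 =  - 5^1*41^1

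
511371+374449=885820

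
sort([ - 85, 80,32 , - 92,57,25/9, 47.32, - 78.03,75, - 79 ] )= [  -  92,-85, - 79, - 78.03,25/9, 32,47.32,57,75,80]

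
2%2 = 0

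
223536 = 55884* 4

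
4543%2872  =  1671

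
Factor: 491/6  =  2^ ( - 1 ) * 3^( - 1 )*491^1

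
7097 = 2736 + 4361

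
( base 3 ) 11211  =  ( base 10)130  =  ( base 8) 202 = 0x82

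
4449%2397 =2052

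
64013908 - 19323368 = 44690540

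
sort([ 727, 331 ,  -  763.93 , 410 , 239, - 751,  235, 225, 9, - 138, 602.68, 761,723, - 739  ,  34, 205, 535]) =[ - 763.93 ,-751,-739, - 138, 9, 34,205, 225,  235, 239, 331, 410, 535, 602.68 , 723,  727, 761]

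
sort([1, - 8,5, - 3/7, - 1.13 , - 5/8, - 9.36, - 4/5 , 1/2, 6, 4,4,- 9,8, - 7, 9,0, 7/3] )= [ - 9.36, - 9, - 8, - 7, - 1.13, -4/5, - 5/8,-3/7, 0, 1/2, 1, 7/3, 4 , 4, 5, 6, 8, 9]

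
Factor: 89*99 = 8811 = 3^2*11^1*89^1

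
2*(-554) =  - 1108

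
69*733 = 50577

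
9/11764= 9/11764= 0.00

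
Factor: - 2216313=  - 3^2*11^1*61^1* 367^1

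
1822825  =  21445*85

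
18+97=115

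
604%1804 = 604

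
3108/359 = 3108/359  =  8.66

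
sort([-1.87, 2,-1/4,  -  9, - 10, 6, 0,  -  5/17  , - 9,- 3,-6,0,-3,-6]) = [ - 10,  -  9,- 9,-6 , - 6,-3, - 3, - 1.87,-5/17 , - 1/4, 0,0, 2, 6]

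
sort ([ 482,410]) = [ 410,482]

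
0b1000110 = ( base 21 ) 37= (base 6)154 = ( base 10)70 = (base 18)3G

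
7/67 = 7/67 = 0.10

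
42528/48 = 886 = 886.00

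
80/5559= 80/5559 = 0.01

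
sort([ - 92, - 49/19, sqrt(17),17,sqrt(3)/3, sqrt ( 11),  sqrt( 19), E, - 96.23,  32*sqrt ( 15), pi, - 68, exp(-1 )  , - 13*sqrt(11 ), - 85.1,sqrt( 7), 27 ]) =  [ - 96.23,  -  92, - 85.1, - 68, - 13*sqrt( 11 ) ,-49/19, exp( - 1),sqrt(3)/3, sqrt(7), E,pi, sqrt (11 ),sqrt (17), sqrt(19),  17 , 27,32*sqrt(15)] 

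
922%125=47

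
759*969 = 735471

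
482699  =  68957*7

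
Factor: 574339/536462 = 2^( - 1 )  *347^( -1)*743^1 = 743/694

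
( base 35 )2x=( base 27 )3m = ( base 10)103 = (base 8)147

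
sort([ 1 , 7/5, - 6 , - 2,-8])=[  -  8,-6, - 2, 1,7/5 ]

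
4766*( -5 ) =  - 23830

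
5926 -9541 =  - 3615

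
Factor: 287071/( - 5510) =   -  2^(- 1 )*5^(- 1)*521^1=- 521/10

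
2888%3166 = 2888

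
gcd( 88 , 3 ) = 1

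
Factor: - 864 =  - 2^5 * 3^3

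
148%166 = 148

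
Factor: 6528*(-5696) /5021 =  - 37183488/5021 = -2^13*3^1*17^1 * 89^1*5021^( - 1) 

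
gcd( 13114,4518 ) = 2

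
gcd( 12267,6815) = 1363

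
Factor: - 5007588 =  -2^2*3^1*17^1 *24547^1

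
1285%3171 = 1285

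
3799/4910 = 3799/4910 = 0.77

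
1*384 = 384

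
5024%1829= 1366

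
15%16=15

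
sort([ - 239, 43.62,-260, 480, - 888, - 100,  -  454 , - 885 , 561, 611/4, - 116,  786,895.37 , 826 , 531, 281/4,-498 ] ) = [ - 888, - 885, - 498,- 454,  -  260, - 239 , - 116,-100, 43.62,281/4, 611/4, 480 , 531,561,786, 826,895.37]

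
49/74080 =49/74080= 0.00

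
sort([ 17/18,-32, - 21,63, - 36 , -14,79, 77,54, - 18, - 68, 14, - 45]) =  [  -  68, - 45, - 36, - 32,  -  21, - 18, - 14, 17/18,14, 54,63,77, 79 ]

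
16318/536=8159/268=30.44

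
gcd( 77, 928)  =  1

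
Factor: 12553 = 12553^1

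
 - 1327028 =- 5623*236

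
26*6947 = 180622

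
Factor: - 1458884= - 2^2 *7^1*52103^1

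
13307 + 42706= 56013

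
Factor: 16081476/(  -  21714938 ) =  - 8040738/10857469  =  - 2^1*3^1*7^(  -  2 )*1129^1*1187^1*221581^( - 1)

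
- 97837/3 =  - 97837/3=- 32612.33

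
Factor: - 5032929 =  - 3^1*11^1*19^1*23^1*349^1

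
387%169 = 49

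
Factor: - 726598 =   -  2^1 * 19^1 * 19121^1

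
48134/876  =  24067/438 =54.95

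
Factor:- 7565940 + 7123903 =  - 442037 = - 23^1*19219^1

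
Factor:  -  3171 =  - 3^1*7^1*151^1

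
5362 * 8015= 42976430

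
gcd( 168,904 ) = 8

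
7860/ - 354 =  - 1310/59 = - 22.20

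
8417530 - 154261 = 8263269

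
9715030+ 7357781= 17072811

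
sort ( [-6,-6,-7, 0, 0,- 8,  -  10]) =[-10, - 8 , - 7, - 6, - 6,0,0 ]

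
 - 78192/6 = -13032  =  -  13032.00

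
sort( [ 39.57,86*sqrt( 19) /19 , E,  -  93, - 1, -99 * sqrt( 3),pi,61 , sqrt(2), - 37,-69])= [ - 99*sqrt(3), - 93,-69, - 37,-1,  sqrt ( 2),  E,pi,86*sqrt(19)/19,39.57, 61]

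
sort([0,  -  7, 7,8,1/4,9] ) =[ - 7, 0,1/4, 7, 8, 9]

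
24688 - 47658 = -22970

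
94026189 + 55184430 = 149210619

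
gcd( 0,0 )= 0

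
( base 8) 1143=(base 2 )1001100011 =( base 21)182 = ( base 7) 1532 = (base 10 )611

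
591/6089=591/6089 = 0.10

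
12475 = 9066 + 3409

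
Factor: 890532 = 2^2*3^2*29^1*853^1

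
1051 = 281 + 770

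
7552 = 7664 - 112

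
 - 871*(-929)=809159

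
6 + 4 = 10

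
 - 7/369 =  - 1 +362/369 = - 0.02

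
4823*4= 19292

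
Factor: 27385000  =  2^3*5^4*5477^1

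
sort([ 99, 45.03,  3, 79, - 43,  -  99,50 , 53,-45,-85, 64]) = [ - 99,-85,-45, - 43,3, 45.03, 50, 53, 64, 79,99] 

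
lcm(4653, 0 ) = 0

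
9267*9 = 83403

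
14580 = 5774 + 8806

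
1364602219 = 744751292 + 619850927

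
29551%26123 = 3428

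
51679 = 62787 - 11108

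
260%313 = 260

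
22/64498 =11/32249= 0.00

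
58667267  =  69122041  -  10454774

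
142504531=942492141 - 799987610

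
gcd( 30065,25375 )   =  35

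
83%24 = 11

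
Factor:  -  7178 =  - 2^1*37^1*97^1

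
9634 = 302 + 9332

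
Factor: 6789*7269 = 49349241 = 3^2*31^1 * 73^1*2423^1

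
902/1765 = 902/1765 = 0.51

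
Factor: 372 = 2^2*3^1*31^1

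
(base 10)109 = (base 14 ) 7b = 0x6d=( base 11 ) 9a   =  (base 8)155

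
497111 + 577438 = 1074549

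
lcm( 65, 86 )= 5590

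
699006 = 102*6853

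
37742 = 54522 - 16780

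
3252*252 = 819504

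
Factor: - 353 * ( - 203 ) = 7^1*29^1*353^1=71659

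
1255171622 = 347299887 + 907871735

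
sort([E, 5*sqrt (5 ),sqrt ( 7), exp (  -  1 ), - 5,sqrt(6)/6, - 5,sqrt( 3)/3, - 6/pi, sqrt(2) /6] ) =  [ -5, - 5, - 6/pi  ,  sqrt(2)/6,exp( - 1), sqrt( 6)/6,sqrt(3)/3,sqrt (7),E, 5*sqrt ( 5 ) ] 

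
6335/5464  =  6335/5464=1.16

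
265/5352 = 265/5352 = 0.05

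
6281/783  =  6281/783 =8.02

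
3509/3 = 1169  +  2/3 = 1169.67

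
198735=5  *39747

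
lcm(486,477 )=25758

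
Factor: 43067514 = 2^1*3^1*7^1*1025417^1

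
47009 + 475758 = 522767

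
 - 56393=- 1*56393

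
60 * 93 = 5580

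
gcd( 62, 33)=1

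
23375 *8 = 187000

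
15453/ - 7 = -15453/7=   -2207.57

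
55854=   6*9309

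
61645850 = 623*98950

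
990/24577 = 990/24577 =0.04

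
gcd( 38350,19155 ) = 5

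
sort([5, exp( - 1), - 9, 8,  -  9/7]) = [ - 9, - 9/7 , exp(-1 ), 5, 8]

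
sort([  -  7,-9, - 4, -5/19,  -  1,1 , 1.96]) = [  -  9, - 7,-4, - 1, -5/19 , 1 , 1.96]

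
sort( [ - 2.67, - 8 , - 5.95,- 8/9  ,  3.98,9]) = [ - 8 , - 5.95, - 2.67,-8/9, 3.98, 9]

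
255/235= 51/47 = 1.09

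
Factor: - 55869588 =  - 2^2*3^5 * 229^1*251^1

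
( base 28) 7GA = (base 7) 23223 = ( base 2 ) 1011100111010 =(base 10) 5946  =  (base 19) g8i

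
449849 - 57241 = 392608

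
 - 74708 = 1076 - 75784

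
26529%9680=7169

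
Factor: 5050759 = 7^1*37^1*19501^1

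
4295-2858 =1437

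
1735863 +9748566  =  11484429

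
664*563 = 373832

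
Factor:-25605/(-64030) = 2^( - 1)*3^2*19^(-1)*337^( -1 )  *  569^1 = 5121/12806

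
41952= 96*437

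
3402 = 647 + 2755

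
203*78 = 15834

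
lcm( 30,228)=1140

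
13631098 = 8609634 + 5021464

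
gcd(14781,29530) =1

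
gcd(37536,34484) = 4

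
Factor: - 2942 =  - 2^1 * 1471^1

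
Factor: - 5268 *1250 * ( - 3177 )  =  2^3*3^3 * 5^4 * 353^1*439^1 =20920545000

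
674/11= 61 + 3/11= 61.27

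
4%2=0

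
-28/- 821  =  28/821 = 0.03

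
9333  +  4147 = 13480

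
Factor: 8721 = 3^3  *17^1*19^1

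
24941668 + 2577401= 27519069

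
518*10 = 5180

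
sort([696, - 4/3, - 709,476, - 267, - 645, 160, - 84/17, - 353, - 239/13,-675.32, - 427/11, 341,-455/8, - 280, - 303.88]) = [ - 709,-675.32,-645 ,  -  353, - 303.88, - 280,-267, - 455/8, - 427/11,-239/13, - 84/17, - 4/3, 160, 341, 476,696 ] 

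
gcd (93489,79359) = 3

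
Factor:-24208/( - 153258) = 136/861 =2^3* 3^(-1) * 7^( - 1 )*17^1*41^(-1)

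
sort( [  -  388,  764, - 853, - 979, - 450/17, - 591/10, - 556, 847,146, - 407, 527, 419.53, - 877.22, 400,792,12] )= [ - 979, - 877.22, - 853, - 556, - 407, - 388, - 591/10, - 450/17, 12,146,400,419.53, 527, 764,792, 847]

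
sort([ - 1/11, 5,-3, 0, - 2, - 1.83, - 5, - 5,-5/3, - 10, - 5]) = [-10, - 5,  -  5,-5,-3, - 2,-1.83,- 5/3, - 1/11,0,5]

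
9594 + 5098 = 14692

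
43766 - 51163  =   - 7397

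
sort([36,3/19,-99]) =[ - 99, 3/19,36 ]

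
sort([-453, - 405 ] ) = [ - 453, - 405]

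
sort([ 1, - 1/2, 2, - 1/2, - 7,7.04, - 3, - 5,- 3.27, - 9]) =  [ - 9 , - 7,  -  5, - 3.27, - 3, - 1/2, - 1/2,  1 , 2, 7.04 ]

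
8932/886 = 10  +  36/443 = 10.08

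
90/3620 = 9/362 = 0.02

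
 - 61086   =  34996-96082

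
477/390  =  1+ 29/130 = 1.22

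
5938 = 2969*2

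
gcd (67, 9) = 1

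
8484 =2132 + 6352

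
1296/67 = 19 + 23/67=19.34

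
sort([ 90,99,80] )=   [ 80,90,99]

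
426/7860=71/1310= 0.05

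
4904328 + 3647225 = 8551553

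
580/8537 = 580/8537 = 0.07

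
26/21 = 26/21 = 1.24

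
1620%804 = 12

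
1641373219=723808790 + 917564429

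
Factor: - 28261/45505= -5^( - 1 )*19^(-1) *59^1 = - 59/95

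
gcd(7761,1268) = 1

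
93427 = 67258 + 26169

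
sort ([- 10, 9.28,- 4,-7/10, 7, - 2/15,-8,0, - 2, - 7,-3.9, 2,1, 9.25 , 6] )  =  [- 10, - 8,-7, - 4,-3.9, - 2,-7/10, - 2/15,  0, 1,2, 6, 7,9.25,9.28]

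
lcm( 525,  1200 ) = 8400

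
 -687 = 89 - 776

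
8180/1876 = 2045/469= 4.36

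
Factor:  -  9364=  - 2^2*2341^1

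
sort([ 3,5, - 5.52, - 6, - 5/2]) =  [ - 6, - 5.52,-5/2 , 3,5] 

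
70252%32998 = 4256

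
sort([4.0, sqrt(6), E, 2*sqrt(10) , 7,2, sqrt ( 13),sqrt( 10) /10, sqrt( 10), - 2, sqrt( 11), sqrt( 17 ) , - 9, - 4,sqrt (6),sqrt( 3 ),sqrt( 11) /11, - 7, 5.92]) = [-9 ,  -  7,-4,-2, sqrt(11) /11,sqrt( 10)/10,sqrt( 3), 2, sqrt( 6 ), sqrt( 6), E,sqrt(10 ), sqrt (11),sqrt(13 ), 4.0, sqrt(17 ),5.92 , 2*sqrt( 10 ), 7 ]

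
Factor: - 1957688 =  - 2^3*244711^1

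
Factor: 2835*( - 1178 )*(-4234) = 2^2*3^4*5^1*7^1*19^1 * 29^1*  31^1*73^1= 14139993420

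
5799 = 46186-40387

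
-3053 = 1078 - 4131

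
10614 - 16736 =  - 6122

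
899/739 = 899/739 = 1.22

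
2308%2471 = 2308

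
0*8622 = 0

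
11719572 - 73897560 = - 62177988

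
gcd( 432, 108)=108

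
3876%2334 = 1542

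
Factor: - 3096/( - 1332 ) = 2^1 * 37^ ( - 1 )*  43^1 = 86/37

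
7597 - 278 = 7319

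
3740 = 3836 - 96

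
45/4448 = 45/4448 = 0.01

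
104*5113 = 531752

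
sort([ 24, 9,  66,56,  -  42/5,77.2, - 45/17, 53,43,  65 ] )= [ - 42/5,  -  45/17, 9, 24, 43,53,  56, 65,66, 77.2 ]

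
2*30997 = 61994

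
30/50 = 3/5 = 0.60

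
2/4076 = 1/2038 = 0.00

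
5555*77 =427735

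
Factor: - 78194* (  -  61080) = 4776089520= 2^4*3^1*5^1 * 509^1 * 39097^1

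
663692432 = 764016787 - 100324355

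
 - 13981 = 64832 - 78813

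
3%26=3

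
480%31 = 15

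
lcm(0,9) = 0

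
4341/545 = 4341/545= 7.97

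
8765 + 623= 9388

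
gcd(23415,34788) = 669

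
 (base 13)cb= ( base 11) 142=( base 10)167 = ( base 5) 1132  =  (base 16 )a7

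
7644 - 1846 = 5798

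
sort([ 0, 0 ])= [0, 0 ] 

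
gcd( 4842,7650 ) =18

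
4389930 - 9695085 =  - 5305155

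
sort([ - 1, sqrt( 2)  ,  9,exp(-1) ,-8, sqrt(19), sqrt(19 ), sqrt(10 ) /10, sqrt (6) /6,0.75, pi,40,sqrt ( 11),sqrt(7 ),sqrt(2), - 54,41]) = [ - 54, -8 , - 1, sqrt(10 )/10,exp( - 1 ),sqrt(6)/6,0.75,sqrt(2),sqrt(2) , sqrt(7), pi,sqrt( 11 ),sqrt( 19),sqrt(19 ),9,40, 41]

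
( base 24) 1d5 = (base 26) 189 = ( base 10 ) 893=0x37d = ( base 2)1101111101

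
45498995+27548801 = 73047796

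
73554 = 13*5658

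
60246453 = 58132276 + 2114177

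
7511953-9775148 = - 2263195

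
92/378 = 46/189 =0.24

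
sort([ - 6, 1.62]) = [ - 6, 1.62 ]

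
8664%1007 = 608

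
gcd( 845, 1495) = 65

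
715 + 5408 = 6123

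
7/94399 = 7/94399 = 0.00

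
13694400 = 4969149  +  8725251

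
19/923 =19/923=0.02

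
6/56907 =2/18969 =0.00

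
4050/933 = 4 + 106/311 = 4.34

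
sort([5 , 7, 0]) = [ 0, 5,7] 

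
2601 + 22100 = 24701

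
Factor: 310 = 2^1*5^1*31^1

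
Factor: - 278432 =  - 2^5*7^1*11^1*113^1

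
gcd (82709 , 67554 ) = 1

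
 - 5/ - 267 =5/267 = 0.02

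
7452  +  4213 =11665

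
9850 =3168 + 6682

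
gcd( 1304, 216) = 8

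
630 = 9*70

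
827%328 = 171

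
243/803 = 243/803 = 0.30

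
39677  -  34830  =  4847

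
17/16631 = 17/16631 = 0.00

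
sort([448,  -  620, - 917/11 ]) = [-620, - 917/11, 448]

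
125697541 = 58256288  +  67441253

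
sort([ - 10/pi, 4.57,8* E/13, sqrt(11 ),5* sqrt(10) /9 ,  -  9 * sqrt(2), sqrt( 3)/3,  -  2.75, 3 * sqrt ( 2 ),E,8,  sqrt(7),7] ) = [-9 * sqrt( 2), - 10/pi, - 2.75, sqrt ( 3)/3,  8*E/13, 5*sqrt(10 )/9, sqrt( 7),E, sqrt(11), 3 * sqrt( 2 ), 4.57 , 7, 8 ] 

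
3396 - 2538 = 858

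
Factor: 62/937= 2^1*31^1 *937^(-1 )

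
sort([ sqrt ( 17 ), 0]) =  [0, sqrt(17 )]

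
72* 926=66672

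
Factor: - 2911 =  - 41^1*71^1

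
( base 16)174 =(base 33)b9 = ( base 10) 372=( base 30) cc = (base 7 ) 1041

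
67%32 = 3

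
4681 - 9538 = -4857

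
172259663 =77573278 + 94686385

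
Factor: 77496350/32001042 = 38748175/16000521=3^(-1)*5^2*101^ ( - 1 ) * 167^1*9281^1 * 52807^(-1) 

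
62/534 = 31/267 = 0.12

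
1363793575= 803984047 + 559809528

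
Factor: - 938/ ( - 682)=7^1*11^(  -  1 )*31^( - 1)*67^1 = 469/341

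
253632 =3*84544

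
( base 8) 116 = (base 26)30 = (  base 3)2220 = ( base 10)78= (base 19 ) 42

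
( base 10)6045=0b1011110011101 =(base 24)abl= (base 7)23424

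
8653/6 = 1442  +  1/6 = 1442.17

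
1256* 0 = 0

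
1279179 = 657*1947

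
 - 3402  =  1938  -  5340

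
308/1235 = 308/1235 =0.25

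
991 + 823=1814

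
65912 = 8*8239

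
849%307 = 235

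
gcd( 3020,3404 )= 4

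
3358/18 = 186+5/9 = 186.56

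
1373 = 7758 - 6385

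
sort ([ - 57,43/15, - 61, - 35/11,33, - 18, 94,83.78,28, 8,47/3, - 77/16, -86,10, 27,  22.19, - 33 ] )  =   [ - 86 , - 61, - 57, - 33, - 18, - 77/16, - 35/11,43/15, 8, 10,47/3,22.19, 27,28, 33,83.78,94 ] 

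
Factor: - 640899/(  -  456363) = 71211/50707 = 3^1*7^1*3391^1*50707^(-1) 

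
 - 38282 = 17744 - 56026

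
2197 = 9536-7339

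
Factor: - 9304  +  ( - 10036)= - 19340 = - 2^2*5^1*967^1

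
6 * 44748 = 268488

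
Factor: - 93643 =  - 11^1*8513^1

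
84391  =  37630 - - 46761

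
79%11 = 2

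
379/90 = 379/90 = 4.21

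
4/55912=1/13978 = 0.00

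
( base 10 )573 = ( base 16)23d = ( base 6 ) 2353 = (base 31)if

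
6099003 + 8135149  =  14234152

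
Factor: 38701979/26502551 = 17^1*29^2*31^ ( - 1) * 2707^1*854921^( - 1 ) 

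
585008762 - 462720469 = 122288293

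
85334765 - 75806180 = 9528585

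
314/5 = 314/5 = 62.80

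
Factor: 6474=2^1  *  3^1 * 13^1*83^1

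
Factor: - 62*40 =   -  2^4*5^1*31^1 = -  2480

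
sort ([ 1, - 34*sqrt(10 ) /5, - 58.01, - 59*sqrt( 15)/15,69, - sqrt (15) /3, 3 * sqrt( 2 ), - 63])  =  [ - 63, - 58.01, - 34*sqrt (10 ) /5, - 59*sqrt (15)/15, - sqrt (15 )/3, 1 , 3*sqrt( 2 ), 69]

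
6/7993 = 6/7993 = 0.00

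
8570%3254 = 2062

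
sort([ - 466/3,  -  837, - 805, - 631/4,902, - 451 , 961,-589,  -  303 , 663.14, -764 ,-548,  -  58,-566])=[  -  837, - 805, - 764,  -  589,-566,-548, - 451,-303,  -  631/4, - 466/3, - 58,  663.14,902, 961]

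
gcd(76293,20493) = 9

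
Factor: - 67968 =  - 2^7*3^2*59^1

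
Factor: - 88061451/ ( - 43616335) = 3^1* 5^( - 1 )*7^( - 1 )*1246181^( - 1)*29353817^1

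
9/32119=9/32119 = 0.00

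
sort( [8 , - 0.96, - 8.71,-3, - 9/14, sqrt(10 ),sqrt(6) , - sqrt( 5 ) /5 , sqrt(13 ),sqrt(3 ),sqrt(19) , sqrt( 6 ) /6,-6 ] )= [ - 8.71 , - 6,- 3, - 0.96, - 9/14, - sqrt(5) /5,sqrt(6) /6,sqrt(3 ), sqrt ( 6 ) , sqrt( 10 ),sqrt( 13 ), sqrt( 19),8 ]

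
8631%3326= 1979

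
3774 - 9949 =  - 6175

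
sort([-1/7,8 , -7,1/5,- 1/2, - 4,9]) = [ -7,-4, - 1/2, - 1/7, 1/5,8,9]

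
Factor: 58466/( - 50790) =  - 3^( - 1)*5^( - 1 )*23^1 * 31^1*41^1*1693^ (-1) = -29233/25395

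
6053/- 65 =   -  6053/65 = - 93.12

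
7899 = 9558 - 1659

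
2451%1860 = 591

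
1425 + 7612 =9037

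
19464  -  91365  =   - 71901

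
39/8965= 39/8965 = 0.00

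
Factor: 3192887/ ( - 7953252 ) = -2^(-2)*3^( - 1)*662771^( - 1)*3192887^1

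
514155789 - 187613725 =326542064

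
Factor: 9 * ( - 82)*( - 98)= 2^2 * 3^2*7^2*41^1 = 72324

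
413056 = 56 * 7376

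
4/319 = 4/319 = 0.01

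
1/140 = 1/140 = 0.01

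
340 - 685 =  - 345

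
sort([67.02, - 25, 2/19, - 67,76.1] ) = [ - 67, - 25,2/19,67.02,76.1] 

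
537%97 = 52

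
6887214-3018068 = 3869146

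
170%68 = 34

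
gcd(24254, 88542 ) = 2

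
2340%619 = 483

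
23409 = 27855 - 4446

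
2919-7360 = - 4441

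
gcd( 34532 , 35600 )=356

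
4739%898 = 249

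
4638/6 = 773 = 773.00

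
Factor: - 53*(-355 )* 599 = 11270185 = 5^1*53^1*71^1*599^1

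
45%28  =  17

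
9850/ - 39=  - 253+ 17/39 = - 252.56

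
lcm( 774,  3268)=29412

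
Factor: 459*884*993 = 2^2*3^4*13^1*17^2*331^1 = 402915708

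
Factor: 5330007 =3^2*592223^1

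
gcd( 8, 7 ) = 1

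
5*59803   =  299015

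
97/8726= 97/8726 = 0.01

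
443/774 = 443/774 = 0.57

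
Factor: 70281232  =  2^4*7^1 * 627511^1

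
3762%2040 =1722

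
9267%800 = 467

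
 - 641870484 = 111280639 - 753151123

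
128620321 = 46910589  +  81709732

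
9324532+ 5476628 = 14801160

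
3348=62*54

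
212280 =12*17690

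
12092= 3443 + 8649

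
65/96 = 65/96  =  0.68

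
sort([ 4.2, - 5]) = [ - 5, 4.2 ]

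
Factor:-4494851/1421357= -7^( - 1 )*17^1*203051^( - 1)*264403^1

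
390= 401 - 11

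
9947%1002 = 929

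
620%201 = 17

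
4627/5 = 4627/5 = 925.40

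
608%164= 116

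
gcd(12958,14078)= 2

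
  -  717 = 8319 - 9036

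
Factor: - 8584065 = -3^2*5^1*7^2*17^1*229^1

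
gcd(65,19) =1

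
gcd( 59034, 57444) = 6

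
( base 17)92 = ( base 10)155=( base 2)10011011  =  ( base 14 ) b1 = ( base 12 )10b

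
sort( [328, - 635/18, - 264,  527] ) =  [ - 264 , - 635/18, 328, 527] 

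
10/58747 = 10/58747= 0.00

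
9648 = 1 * 9648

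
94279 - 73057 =21222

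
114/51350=57/25675 = 0.00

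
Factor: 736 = 2^5 * 23^1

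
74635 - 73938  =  697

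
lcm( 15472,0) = 0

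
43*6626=284918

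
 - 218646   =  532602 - 751248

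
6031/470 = 12 + 391/470=12.83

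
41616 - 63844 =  - 22228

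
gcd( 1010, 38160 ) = 10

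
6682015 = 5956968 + 725047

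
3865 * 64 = 247360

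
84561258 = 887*95334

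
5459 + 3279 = 8738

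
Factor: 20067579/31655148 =955599/1507388 = 2^( - 2 )*3^1*37^1*8609^1*376847^( - 1) 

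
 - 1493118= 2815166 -4308284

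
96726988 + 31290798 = 128017786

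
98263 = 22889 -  - 75374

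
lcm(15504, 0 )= 0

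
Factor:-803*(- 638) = 2^1*11^2 * 29^1 * 73^1 = 512314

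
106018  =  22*4819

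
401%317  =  84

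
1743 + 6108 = 7851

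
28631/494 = 57 + 473/494= 57.96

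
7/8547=1/1221=0.00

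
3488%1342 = 804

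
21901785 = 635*34491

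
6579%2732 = 1115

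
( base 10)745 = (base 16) 2e9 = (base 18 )257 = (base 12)521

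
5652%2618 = 416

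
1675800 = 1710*980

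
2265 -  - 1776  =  4041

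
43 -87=-44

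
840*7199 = 6047160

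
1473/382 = 3  +  327/382 = 3.86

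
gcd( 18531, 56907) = 9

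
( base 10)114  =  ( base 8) 162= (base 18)66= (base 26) 4a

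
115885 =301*385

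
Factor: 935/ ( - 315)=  - 187/63 = - 3^( -2 )*7^( -1)*11^1*17^1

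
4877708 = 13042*374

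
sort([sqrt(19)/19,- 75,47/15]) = [ - 75,  sqrt ( 19)/19, 47/15 ] 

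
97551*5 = 487755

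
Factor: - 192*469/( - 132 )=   2^4* 7^1 * 11^( - 1)* 67^1 = 7504/11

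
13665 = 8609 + 5056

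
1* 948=948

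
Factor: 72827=19^1*3833^1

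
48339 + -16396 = 31943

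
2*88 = 176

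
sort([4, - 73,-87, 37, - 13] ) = [ - 87, - 73, - 13, 4, 37] 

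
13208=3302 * 4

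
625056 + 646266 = 1271322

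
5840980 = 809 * 7220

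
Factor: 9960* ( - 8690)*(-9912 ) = 857907388800 = 2^7*3^2*5^2*7^1*11^1 * 59^1*79^1*83^1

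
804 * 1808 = 1453632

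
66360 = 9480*7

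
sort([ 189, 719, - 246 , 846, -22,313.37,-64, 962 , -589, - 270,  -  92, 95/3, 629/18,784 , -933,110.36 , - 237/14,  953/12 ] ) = [ - 933, - 589, - 270, - 246,  -  92, - 64 , - 22, - 237/14, 95/3,  629/18,953/12 , 110.36, 189 , 313.37,719,784, 846, 962] 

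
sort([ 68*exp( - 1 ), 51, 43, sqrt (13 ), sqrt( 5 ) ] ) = [ sqrt(5 ), sqrt(13), 68*exp( - 1), 43, 51 ]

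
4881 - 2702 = 2179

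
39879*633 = 25243407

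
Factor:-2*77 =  - 2^1*7^1 * 11^1 = - 154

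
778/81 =9 +49/81 = 9.60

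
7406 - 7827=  - 421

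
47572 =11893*4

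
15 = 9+6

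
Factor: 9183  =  3^1*3061^1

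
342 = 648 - 306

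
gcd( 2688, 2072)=56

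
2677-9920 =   -  7243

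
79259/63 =1258+5/63 = 1258.08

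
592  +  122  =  714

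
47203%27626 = 19577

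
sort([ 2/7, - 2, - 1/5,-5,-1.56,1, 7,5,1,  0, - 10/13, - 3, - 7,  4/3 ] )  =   [  -  7, -5,  -  3, - 2,- 1.56, - 10/13,-1/5, 0, 2/7,1, 1, 4/3, 5 , 7]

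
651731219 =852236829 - 200505610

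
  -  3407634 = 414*(-8231)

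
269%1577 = 269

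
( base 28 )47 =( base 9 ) 142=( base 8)167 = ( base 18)6B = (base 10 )119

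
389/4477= 389/4477=0.09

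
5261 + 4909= 10170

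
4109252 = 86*47782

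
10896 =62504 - 51608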